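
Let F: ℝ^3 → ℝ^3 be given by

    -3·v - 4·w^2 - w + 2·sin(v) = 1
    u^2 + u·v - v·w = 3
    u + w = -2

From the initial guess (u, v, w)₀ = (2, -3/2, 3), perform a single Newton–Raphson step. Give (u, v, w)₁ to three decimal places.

At (2, -3/2, 3): F = (-37.49499, 2.500, 7.000).
Jacobian J = [[0, 2·cos(v) - 3, -8·w - 1], [2·u + v, u - w, -v], [1, 0, 1]].
At the point, J = [[0.000, -2.85853, -25.000], [2.500, -1.000, 1.500], [1.000, 0.000, 1.000]] (det J = -22.14147).
Solving J·Δ = −F gives Δ = (-7.243, -15.243, 0.243).
Then the next iterate is (u, v, w)₁ = (-5.243, -16.743, 3.243).

(-5.243, -16.743, 3.243)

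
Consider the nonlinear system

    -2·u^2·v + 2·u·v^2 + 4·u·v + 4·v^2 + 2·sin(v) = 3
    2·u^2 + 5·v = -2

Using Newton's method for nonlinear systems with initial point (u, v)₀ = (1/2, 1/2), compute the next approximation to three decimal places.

(-4.104, 1.342)

At (1/2, 1/2): F = (-0.04115, 5.000).
Jacobian J = [[-4·u·v + 2·v^2 + 4·v, -2·u^2 + 4·u·v + 4·u + 8·v + 2·cos(v)], [4·u, 5]].
At the point, J = [[1.500, 8.25517], [2.000, 5.000]] (det J = -9.01033).
Solving J·Δ = −F gives Δ = (-4.604, 0.842).
Then the next iterate is (u, v)₁ = (-4.104, 1.342).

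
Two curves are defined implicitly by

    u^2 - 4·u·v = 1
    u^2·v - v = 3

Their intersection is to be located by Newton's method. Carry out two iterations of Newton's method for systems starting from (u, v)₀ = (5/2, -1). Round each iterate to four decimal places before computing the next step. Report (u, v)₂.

(15.1054, 9.2745)

At (5/2, -1): F = (15.2500, -8.2500).
Jacobian J = [[2·u - 4·v, -4·u], [2·u·v, u^2 - 1]].
At the point, J = [[9.0000, -10.0000], [-5.0000, 5.2500]] (det J = -2.7500).
Solving J·Δ = −F gives Δ = (-0.8864, 0.7273).
Then the next iterate is (u, v)₁ = (1.6136, -0.2727).
Round to (1.6136, -0.2727) and repeat: F = (3.363820, -3.437330), J = [[4.3180, -6.4544], [-0.880057, 1.603705]].
Δ = (13.4918, 9.5472), so (u, v)₂ = (15.1054, 9.2745).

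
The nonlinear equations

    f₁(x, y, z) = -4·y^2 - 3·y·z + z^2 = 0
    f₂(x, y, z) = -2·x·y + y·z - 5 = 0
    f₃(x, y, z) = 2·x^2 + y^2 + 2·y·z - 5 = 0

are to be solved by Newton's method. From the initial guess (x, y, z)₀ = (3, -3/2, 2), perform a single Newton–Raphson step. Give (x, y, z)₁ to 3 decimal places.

(2.179, -1.758, 1.711)

At (3, -3/2, 2): F = (4.000, 1.000, 9.250).
Jacobian J = [[0, -8·y - 3·z, -3·y + 2·z], [-2·y, -2·x + z, y], [4·x, 2·y + 2·z, 2·y]].
At the point, J = [[0.000, 6.000, 8.500], [3.000, -4.000, -1.500], [12.000, 1.000, -3.000]] (det J = 379.500).
Solving J·Δ = −F gives Δ = (-0.821, -0.258, -0.289).
Then the next iterate is (x, y, z)₁ = (2.179, -1.758, 1.711).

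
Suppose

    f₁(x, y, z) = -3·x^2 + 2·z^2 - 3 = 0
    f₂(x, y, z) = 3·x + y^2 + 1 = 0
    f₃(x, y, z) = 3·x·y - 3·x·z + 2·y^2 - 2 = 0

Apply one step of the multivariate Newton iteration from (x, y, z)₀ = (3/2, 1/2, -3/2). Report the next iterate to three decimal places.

At (3/2, 1/2, -3/2): F = (-5.250, 5.750, 7.500).
Jacobian J = [[-6·x, 0, 4·z], [3, 2·y, 0], [3·y - 3·z, 3·x + 4·y, -3·x]].
At the point, J = [[-9.000, 0.000, -6.000], [3.000, 1.000, 0.000], [6.000, 6.500, -4.500]] (det J = -40.500).
Solving J·Δ = −F gives Δ = (-3.843, 5.778, 4.889).
Then the next iterate is (x, y, z)₁ = (-2.343, 6.278, 3.389).

(-2.343, 6.278, 3.389)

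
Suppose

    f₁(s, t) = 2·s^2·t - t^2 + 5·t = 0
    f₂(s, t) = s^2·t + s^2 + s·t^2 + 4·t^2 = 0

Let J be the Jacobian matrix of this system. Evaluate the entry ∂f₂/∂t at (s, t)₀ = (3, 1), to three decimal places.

23.000

∂f₂/∂t = s^2 + 2·s·t + 8·t.
At (3, 1) this is 23.000.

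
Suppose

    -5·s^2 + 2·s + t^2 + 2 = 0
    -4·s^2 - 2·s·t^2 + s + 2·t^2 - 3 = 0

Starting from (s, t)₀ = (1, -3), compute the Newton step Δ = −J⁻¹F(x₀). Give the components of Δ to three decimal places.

At (1, -3): F = (8.000, -6.000).
Jacobian J = [[-10·s + 2, 2·t], [-8·s - 2·t^2 + 1, -4·s·t + 4·t]].
At the point, J = [[-8.000, -6.000], [-25.000, 0.000]] (det J = -150.000).
Solving J·Δ = −F gives Δ = (-0.240, 1.653).

(-0.240, 1.653)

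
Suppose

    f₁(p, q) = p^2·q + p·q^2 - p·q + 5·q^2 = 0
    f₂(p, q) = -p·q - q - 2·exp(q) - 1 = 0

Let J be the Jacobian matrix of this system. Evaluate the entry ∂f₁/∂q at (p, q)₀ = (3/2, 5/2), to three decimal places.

33.250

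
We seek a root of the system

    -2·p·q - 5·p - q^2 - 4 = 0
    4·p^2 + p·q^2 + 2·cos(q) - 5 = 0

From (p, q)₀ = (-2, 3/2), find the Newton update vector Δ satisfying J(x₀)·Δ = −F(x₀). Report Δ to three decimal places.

(1.089, -1.041)

At (-2, 3/2): F = (9.750, 6.64147).
Jacobian J = [[-2·q - 5, -2·p - 2·q], [8·p + q^2, 2·p·q - 2·sin(q)]].
At the point, J = [[-8.000, 1.000], [-13.750, -7.99499]] (det J = 77.70992).
Solving J·Δ = −F gives Δ = (1.089, -1.041).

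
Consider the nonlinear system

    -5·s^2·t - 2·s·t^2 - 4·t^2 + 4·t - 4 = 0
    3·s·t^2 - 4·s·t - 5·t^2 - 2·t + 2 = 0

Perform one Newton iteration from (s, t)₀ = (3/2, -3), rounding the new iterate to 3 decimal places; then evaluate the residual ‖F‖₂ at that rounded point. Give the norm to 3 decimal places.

At (3/2, -3): F = (-45.250, 21.500).
Jacobian J = [[-10·s·t - 2·t^2, -5·s^2 - 4·s·t - 8·t + 4], [3·t^2 - 4·t, 6·s·t - 4·s - 10·t - 2]].
At the point, J = [[27.000, 34.750], [39.000, -5.000]] (det J = -1490.250).
Solving J·Δ = −F gives Δ = (-0.350, 1.574).
Then the next iterate is (s, t)₁ = (1.150, -1.426).
Re-evaluating at (1.150, -1.426): F = (-13.08547, 8.25971), so ‖F‖₂ = 15.474.

15.474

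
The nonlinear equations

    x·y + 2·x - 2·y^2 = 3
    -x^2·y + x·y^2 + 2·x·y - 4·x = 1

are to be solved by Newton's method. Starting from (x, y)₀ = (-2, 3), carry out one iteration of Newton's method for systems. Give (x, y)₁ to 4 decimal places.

(-2.5856, 0.5766)

At (-2, 3): F = (-31.0000, -35.0000).
Jacobian J = [[y + 2, x - 4·y], [-2·x·y + y^2 + 2·y - 4, -x^2 + 2·x·y + 2·x]].
At the point, J = [[5.0000, -14.0000], [23.0000, -20.0000]] (det J = 222.0000).
Solving J·Δ = −F gives Δ = (-0.5856, -2.4234).
Then the next iterate is (x, y)₁ = (-2.5856, 0.5766).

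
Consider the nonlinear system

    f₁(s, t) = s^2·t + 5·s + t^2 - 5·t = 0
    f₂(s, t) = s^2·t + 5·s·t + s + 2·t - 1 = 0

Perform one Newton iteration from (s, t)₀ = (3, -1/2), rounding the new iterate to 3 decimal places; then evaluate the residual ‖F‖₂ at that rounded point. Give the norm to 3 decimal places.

At (3, -1/2): F = (13.250, -11.000).
Jacobian J = [[2·s·t + 5, s^2 + 2·t - 5], [2·s·t + 5·t + 1, s^2 + 5·s + 2]].
At the point, J = [[2.000, 3.000], [-4.500, 26.000]] (det J = 65.500).
Solving J·Δ = −F gives Δ = (-5.763, -0.574).
Then the next iterate is (s, t)₁ = (-2.763, -1.074).
Re-evaluating at (-2.763, -1.074): F = (-15.49062, 0.72721), so ‖F‖₂ = 15.508.

15.508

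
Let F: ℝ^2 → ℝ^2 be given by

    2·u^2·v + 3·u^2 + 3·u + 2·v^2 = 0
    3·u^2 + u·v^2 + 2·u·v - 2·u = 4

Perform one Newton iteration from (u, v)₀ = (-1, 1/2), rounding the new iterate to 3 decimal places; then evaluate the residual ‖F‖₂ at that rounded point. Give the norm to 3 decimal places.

0.284

At (-1, 1/2): F = (1.500, -0.250).
Jacobian J = [[4·u·v + 6·u + 3, 2·u^2 + 4·v], [6·u + v^2 + 2·v - 2, 2·u·v + 2·u]].
At the point, J = [[-5.000, 4.000], [-6.750, -3.000]] (det J = 42.000).
Solving J·Δ = −F gives Δ = (0.083, -0.271).
Then the next iterate is (u, v)₁ = (-0.917, 0.229).
Re-evaluating at (-0.917, 0.229): F = (0.26168, -0.11141), so ‖F‖₂ = 0.284.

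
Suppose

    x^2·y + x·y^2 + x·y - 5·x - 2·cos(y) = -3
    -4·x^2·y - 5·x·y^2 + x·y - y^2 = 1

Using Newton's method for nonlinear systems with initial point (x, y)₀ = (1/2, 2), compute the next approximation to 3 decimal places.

At (1/2, 2): F = (4.83229, -16.000).
Jacobian J = [[2·x·y + y^2 + y - 5, x^2 + 2·x·y + x + 2·sin(y)], [-8·x·y - 5·y^2 + y, -4·x^2 - 10·x·y + x - 2·y]].
At the point, J = [[3.000, 4.56859], [-26.000, -14.500]] (det J = 75.28347).
Solving J·Δ = −F gives Δ = (-0.040, -1.031).
Then the next iterate is (x, y)₁ = (0.460, 0.969).

(0.460, 0.969)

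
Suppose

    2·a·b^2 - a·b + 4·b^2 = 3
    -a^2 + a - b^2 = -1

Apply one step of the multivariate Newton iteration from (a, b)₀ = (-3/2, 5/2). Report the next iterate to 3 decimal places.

(-1.191, 0.947)

At (-3/2, 5/2): F = (7.000, -9.000).
Jacobian J = [[2·b^2 - b, 4·a·b - a + 8·b], [-2·a + 1, -2·b]].
At the point, J = [[10.000, 6.500], [4.000, -5.000]] (det J = -76.000).
Solving J·Δ = −F gives Δ = (0.309, -1.553).
Then the next iterate is (a, b)₁ = (-1.191, 0.947).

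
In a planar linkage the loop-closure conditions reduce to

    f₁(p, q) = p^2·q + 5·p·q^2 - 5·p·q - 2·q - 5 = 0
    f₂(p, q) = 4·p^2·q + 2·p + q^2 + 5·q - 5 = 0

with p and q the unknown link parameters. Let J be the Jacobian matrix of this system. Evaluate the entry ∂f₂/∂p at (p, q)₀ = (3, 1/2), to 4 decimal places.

14.0000

∂f₂/∂p = 8·p·q + 2.
At (3, 1/2) this is 14.0000.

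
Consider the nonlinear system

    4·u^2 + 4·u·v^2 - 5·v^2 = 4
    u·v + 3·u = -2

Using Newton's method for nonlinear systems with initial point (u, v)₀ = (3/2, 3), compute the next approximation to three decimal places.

At (3/2, 3): F = (14.000, 11.000).
Jacobian J = [[8·u + 4·v^2, 8·u·v - 10·v], [v + 3, u]].
At the point, J = [[48.000, 6.000], [6.000, 1.500]] (det J = 36.000).
Solving J·Δ = −F gives Δ = (1.250, -12.333).
Then the next iterate is (u, v)₁ = (2.750, -9.333).

(2.750, -9.333)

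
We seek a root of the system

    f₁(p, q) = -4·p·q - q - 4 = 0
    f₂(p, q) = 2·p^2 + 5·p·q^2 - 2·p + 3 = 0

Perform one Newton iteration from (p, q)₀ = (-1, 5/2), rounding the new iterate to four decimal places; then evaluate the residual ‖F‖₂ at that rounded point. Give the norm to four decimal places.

5.4468

At (-1, 5/2): F = (3.5000, -24.2500).
Jacobian J = [[-4·q, -4·p - 1], [4·p + 5·q^2 - 2, 10·p·q]].
At the point, J = [[-10.0000, 3.0000], [25.2500, -25.0000]] (det J = 174.2500).
Solving J·Δ = −F gives Δ = (0.0846, -0.8845).
Then the next iterate is (p, q)₁ = (-0.9154, 1.6155).
Re-evaluating at (-0.9154, 1.6155): F = (0.299815, -5.438525), so ‖F‖₂ = 5.4468.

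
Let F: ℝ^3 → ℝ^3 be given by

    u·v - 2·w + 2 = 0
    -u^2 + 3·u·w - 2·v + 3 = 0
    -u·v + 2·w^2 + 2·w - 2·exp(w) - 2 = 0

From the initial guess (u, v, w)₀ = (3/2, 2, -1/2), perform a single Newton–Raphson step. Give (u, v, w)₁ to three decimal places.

At (3/2, 2, -1/2): F = (6.000, -5.500, -6.71306).
Jacobian J = [[v, u, -2], [-2·u + 3·w, -2, 3·u], [-v, -u, 4·w - 2·exp(w) + 2]].
At the point, J = [[2.000, 1.500, -2.000], [-4.500, -2.000, 4.500], [-2.000, -1.500, -1.21306]] (det J = -8.83592).
Solving J·Δ = −F gives Δ = (1.142, -5.818, -0.222).
Then the next iterate is (u, v, w)₁ = (2.642, -3.818, -0.722).

(2.642, -3.818, -0.722)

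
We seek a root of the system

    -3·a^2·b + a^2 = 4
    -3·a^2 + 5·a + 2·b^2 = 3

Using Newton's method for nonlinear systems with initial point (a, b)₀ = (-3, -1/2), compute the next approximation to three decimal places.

(-1.098, -0.872)

At (-3, -1/2): F = (18.500, -44.500).
Jacobian J = [[-6·a·b + 2·a, -3·a^2], [-6·a + 5, 4·b]].
At the point, J = [[-15.000, -27.000], [23.000, -2.000]] (det J = 651.000).
Solving J·Δ = −F gives Δ = (1.902, -0.372).
Then the next iterate is (a, b)₁ = (-1.098, -0.872).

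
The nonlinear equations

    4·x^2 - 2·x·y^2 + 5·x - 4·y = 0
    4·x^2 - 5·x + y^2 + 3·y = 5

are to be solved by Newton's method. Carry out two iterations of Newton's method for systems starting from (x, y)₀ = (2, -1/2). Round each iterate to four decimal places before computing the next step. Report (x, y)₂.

(0.6426, 3.2113)

At (2, -1/2): F = (27.0000, -0.2500).
Jacobian J = [[8·x - 2·y^2 + 5, -4·x·y - 4], [8·x - 5, 2·y + 3]].
At the point, J = [[20.5000, 0.0000], [11.0000, 2.0000]] (det J = 41.0000).
Solving J·Δ = −F gives Δ = (-1.3171, 7.3689).
Then the next iterate is (x, y)₁ = (0.6829, 6.8689).
Round to (0.6829, 6.8689) and repeat: F = (-86.636575, 61.239397), J = [[-83.900374, -22.763087], [0.4632, 16.7378]].
Δ = (-0.0403, -3.6576), so (x, y)₂ = (0.6426, 3.2113).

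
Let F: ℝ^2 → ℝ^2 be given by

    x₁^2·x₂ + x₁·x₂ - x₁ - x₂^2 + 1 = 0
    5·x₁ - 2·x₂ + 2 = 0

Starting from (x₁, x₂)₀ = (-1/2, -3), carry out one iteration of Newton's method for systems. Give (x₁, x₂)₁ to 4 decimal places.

(-1.1776, -1.9439)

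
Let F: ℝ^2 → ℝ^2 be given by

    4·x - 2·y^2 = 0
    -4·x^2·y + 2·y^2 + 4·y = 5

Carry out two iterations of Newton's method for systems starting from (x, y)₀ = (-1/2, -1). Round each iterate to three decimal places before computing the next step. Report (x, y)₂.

At (-1/2, -1): F = (-4.000, -6.000).
Jacobian J = [[4, -4·y], [-8·x·y, -4·x^2 + 4·y + 4]].
At the point, J = [[4.000, 4.000], [-4.000, -1.000]] (det J = 12.000).
Solving J·Δ = −F gives Δ = (-2.333, 3.333).
Then the next iterate is (x, y)₁ = (-2.833, 2.333).
Round to (-2.833, 2.333) and repeat: F = (-22.21778, -59.67982), J = [[4.000, -9.332], [52.87511, -18.77156]].
Δ = (0.334, -2.238), so (x, y)₂ = (-2.499, 0.095).

(-2.499, 0.095)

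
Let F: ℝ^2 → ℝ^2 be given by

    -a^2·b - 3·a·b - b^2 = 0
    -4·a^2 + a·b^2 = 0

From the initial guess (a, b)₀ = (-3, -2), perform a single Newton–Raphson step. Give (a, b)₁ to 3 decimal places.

(-2.217, 0.174)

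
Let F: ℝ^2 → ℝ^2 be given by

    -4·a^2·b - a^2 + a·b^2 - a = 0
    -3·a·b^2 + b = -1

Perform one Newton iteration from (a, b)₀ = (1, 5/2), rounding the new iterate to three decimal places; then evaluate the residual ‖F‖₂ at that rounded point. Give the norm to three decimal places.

4.287

At (1, 5/2): F = (-5.750, -15.250).
Jacobian J = [[-8·a·b - 2·a + b^2 - 1, -4·a^2 + 2·a·b], [-3·b^2, -6·a·b + 1]].
At the point, J = [[-16.750, 1.000], [-18.750, -14.000]] (det J = 253.250).
Solving J·Δ = −F gives Δ = (-0.378, -0.583).
Then the next iterate is (a, b)₁ = (0.622, 1.917).
Re-evaluating at (0.622, 1.917): F = (-1.68973, -3.94034), so ‖F‖₂ = 4.287.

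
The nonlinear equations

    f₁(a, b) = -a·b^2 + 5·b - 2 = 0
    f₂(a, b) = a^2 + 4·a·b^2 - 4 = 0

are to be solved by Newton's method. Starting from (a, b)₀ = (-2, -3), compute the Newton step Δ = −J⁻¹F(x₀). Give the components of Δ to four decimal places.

(-2.1923, 2.9615)

At (-2, -3): F = (1.0000, -72.0000).
Jacobian J = [[-b^2, -2·a·b + 5], [2·a + 4·b^2, 8·a·b]].
At the point, J = [[-9.0000, -7.0000], [32.0000, 48.0000]] (det J = -208.0000).
Solving J·Δ = −F gives Δ = (-2.1923, 2.9615).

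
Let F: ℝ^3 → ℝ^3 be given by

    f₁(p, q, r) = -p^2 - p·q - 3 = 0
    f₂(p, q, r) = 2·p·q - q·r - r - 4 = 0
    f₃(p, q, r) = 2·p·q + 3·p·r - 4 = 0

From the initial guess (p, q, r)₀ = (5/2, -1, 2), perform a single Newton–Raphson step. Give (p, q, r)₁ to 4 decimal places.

(-0.0147, 0.3235, 1.6588)

At (5/2, -1, 2): F = (-6.7500, -9.0000, 6.0000).
Jacobian J = [[-2·p - q, -p, 0], [2·q, 2·p - r, -q - 1], [2·q + 3·r, 2·p, 3·p]].
At the point, J = [[-4.0000, -2.5000, 0.0000], [-2.0000, 3.0000, 0.0000], [4.0000, 5.0000, 7.5000]] (det J = -127.5000).
Solving J·Δ = −F gives Δ = (-2.5147, 1.3235, -0.3412).
Then the next iterate is (p, q, r)₁ = (-0.0147, 0.3235, 1.6588).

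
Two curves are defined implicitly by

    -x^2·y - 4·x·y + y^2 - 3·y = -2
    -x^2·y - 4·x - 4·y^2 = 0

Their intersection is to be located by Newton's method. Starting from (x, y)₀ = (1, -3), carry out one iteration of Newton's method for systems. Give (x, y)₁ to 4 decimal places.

(0.3507, -1.3348)

At (1, -3): F = (35.0000, -37.0000).
Jacobian J = [[-2·x·y - 4·y, -x^2 - 4·x + 2·y - 3], [-2·x·y - 4, -x^2 - 8·y]].
At the point, J = [[18.0000, -14.0000], [2.0000, 23.0000]] (det J = 442.0000).
Solving J·Δ = −F gives Δ = (-0.6493, 1.6652).
Then the next iterate is (x, y)₁ = (0.3507, -1.3348).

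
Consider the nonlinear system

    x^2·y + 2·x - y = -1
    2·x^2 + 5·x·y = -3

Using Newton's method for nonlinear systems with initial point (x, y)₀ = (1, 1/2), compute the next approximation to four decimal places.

(0.0000, 0.3000)

At (1, 1/2): F = (3.0000, 7.5000).
Jacobian J = [[2·x·y + 2, x^2 - 1], [4·x + 5·y, 5·x]].
At the point, J = [[3.0000, 0.0000], [6.5000, 5.0000]] (det J = 15.0000).
Solving J·Δ = −F gives Δ = (-1.0000, -0.2000).
Then the next iterate is (x, y)₁ = (0.0000, 0.3000).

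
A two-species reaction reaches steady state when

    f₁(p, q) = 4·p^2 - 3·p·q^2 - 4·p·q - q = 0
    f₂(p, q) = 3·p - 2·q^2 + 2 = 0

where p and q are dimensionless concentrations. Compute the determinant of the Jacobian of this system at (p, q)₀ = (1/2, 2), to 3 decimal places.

J = [[8·p - 3·q^2 - 4·q, -6·p·q - 4·p - 1], [3, -4·q]].
At the point, J = [[-16.000, -9.000], [3.000, -8.000]].
det J = 155.000.

155.000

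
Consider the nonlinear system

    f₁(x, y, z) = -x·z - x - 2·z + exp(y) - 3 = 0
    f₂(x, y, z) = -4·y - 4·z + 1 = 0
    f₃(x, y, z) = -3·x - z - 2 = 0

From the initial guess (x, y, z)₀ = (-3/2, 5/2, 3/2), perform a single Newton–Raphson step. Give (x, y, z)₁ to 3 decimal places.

At (-3/2, 5/2, 3/2): F = (9.93249, -15.000, 1.000).
Jacobian J = [[-z - 1, exp(y), -x - 2], [0, -4, -4], [-3, 0, -1]].
At the point, J = [[-2.500, 12.18249, -0.500], [0.000, -4.000, -4.000], [-3.000, 0.000, -1.000]] (det J = 142.18993).
Solving J·Δ = −F gives Δ = (1.363, -0.662, -3.088).
Then the next iterate is (x, y, z)₁ = (-0.137, 1.838, -1.588).

(-0.137, 1.838, -1.588)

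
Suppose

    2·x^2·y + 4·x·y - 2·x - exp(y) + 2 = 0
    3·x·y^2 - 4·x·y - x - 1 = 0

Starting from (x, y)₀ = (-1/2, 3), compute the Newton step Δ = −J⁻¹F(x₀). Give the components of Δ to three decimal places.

(0.079, -0.985)

At (-1/2, 3): F = (-21.58554, -8.000).
Jacobian J = [[4·x·y + 4·y - 2, 2·x^2 + 4·x - exp(y)], [3·y^2 - 4·y - 1, 6·x·y - 4·x]].
At the point, J = [[4.000, -21.58554], [14.000, -7.000]] (det J = 274.19752).
Solving J·Δ = −F gives Δ = (0.079, -0.985).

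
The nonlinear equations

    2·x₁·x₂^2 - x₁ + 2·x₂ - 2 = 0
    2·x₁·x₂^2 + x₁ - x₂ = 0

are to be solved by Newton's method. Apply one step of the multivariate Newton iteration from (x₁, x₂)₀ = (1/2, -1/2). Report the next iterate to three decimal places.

(11.000, 8.000)

At (1/2, -1/2): F = (-3.250, 1.250).
Jacobian J = [[2·x₂^2 - 1, 4·x₁·x₂ + 2], [2·x₂^2 + 1, 4·x₁·x₂ - 1]].
At the point, J = [[-0.500, 1.000], [1.500, -2.000]] (det J = -0.500).
Solving J·Δ = −F gives Δ = (10.500, 8.500).
Then the next iterate is (x₁, x₂)₁ = (11.000, 8.000).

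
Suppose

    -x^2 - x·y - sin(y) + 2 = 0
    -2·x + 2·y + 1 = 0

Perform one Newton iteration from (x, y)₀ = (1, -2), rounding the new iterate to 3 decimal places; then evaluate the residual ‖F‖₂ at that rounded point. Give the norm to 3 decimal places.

At (1, -2): F = (3.90930, -5.000).
Jacobian J = [[-2·x - y, -x - cos(y)], [-2, 2]].
At the point, J = [[0.000, -0.58385], [-2.000, 2.000]] (det J = -1.16771).
Solving J·Δ = −F gives Δ = (4.196, 6.696).
Then the next iterate is (x, y)₁ = (5.196, 4.696).
Re-evaluating at (5.196, 4.696): F = (-48.39897, 0.000), so ‖F‖₂ = 48.399.

48.399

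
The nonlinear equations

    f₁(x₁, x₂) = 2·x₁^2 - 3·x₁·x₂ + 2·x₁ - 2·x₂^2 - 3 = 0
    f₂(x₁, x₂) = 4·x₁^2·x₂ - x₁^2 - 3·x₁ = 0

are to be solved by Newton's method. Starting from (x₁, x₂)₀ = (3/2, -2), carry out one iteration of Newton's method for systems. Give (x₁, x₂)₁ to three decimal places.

(0.911, -1.214)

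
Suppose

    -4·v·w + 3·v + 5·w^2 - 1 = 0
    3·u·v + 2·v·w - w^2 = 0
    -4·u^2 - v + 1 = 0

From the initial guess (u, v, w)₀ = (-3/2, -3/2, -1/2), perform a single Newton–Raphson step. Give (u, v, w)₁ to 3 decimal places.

At (-3/2, -3/2, -1/2): F = (-7.250, 8.000, -6.500).
Jacobian J = [[0, -4·w + 3, -4·v + 10·w], [3·v, 3·u + 2·w, 2·v - 2·w], [-8·u, -1, 0]].
At the point, J = [[0.000, 5.000, 1.000], [-4.500, -5.500, -2.000], [12.000, -1.000, 0.000]] (det J = -49.500).
Solving J·Δ = −F gives Δ = (0.722, 2.167, -3.583).
Then the next iterate is (u, v, w)₁ = (-0.778, 0.667, -4.083).

(-0.778, 0.667, -4.083)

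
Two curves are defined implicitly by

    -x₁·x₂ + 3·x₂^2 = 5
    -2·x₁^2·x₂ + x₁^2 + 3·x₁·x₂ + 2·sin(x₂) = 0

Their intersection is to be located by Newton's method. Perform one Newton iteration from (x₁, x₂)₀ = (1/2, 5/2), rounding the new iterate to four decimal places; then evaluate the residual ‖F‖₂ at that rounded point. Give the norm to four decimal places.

At (1/2, 5/2): F = (12.5000, 3.946944).
Jacobian J = [[-x₂, -x₁ + 6·x₂], [-4·x₁·x₂ + 2·x₁ + 3·x₂, -2·x₁^2 + 3·x₁ + 2·cos(x₂)]].
At the point, J = [[-2.5000, 14.5000], [3.5000, -0.602287]] (det J = -49.244282).
Solving J·Δ = −F gives Δ = (-1.3151, -1.0888).
Then the next iterate is (x₁, x₂)₁ = (-0.8151, 1.4112).
Re-evaluating at (-0.8151, 1.4112): F = (2.124725, -2.687005), so ‖F‖₂ = 3.4256.

3.4256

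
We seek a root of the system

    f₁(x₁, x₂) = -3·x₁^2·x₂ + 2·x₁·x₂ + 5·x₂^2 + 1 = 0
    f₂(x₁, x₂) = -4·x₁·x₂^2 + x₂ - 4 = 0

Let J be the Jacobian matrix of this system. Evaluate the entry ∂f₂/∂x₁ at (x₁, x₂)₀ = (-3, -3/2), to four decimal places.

∂f₂/∂x₁ = -4·x₂^2.
At (-3, -3/2) this is -9.0000.

-9.0000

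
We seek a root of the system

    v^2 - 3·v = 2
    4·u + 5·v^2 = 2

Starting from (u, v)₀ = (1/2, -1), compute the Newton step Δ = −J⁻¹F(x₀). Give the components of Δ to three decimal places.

At (1/2, -1): F = (2.000, 5.000).
Jacobian J = [[0, 2·v - 3], [4, 10·v]].
At the point, J = [[0.000, -5.000], [4.000, -10.000]] (det J = 20.000).
Solving J·Δ = −F gives Δ = (-0.250, 0.400).

(-0.250, 0.400)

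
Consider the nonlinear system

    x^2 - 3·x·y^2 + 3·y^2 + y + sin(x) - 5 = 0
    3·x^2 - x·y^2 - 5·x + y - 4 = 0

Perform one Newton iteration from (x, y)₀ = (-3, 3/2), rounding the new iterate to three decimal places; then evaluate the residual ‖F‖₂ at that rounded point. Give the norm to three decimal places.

13.010

At (-3, 3/2): F = (32.35888, 46.250).
Jacobian J = [[2·x - 3·y^2 + cos(x), -6·x·y + 6·y + 1], [6·x - y^2 - 5, -2·x·y + 1]].
At the point, J = [[-13.73999, 37.000], [-25.250, 10.000]] (det J = 796.85008).
Solving J·Δ = −F gives Δ = (1.741, -0.228).
Then the next iterate is (x, y)₁ = (-1.259, 1.272).
Re-evaluating at (-1.259, 1.272): F = (7.87037, 10.35928), so ‖F‖₂ = 13.010.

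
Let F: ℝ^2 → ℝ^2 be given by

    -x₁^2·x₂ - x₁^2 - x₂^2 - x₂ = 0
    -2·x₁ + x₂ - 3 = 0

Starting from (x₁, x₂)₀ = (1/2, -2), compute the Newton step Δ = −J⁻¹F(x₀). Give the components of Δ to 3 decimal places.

(-2.269, 1.462)

At (1/2, -2): F = (-1.750, -6.000).
Jacobian J = [[-2·x₁·x₂ - 2·x₁, -x₁^2 - 2·x₂ - 1], [-2, 1]].
At the point, J = [[1.000, 2.750], [-2.000, 1.000]] (det J = 6.500).
Solving J·Δ = −F gives Δ = (-2.269, 1.462).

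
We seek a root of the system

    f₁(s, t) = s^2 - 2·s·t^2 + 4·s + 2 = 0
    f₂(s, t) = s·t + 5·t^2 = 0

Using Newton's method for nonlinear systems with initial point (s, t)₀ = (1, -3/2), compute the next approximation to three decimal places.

At (1, -3/2): F = (2.500, 9.750).
Jacobian J = [[2·s - 2·t^2 + 4, -4·s·t], [t, s + 10·t]].
At the point, J = [[1.500, 6.000], [-1.500, -14.000]] (det J = -12.000).
Solving J·Δ = −F gives Δ = (-7.792, 1.531).
Then the next iterate is (s, t)₁ = (-6.792, 0.031).

(-6.792, 0.031)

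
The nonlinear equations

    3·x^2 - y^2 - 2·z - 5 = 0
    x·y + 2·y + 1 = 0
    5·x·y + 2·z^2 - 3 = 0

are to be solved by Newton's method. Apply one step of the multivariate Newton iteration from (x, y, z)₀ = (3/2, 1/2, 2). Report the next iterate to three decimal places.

(1.605, -0.301, 1.624)

At (3/2, 1/2, 2): F = (-2.500, 2.750, 8.750).
Jacobian J = [[6·x, -2·y, -2], [y, x + 2, 0], [5·y, 5·x, 4·z]].
At the point, J = [[9.000, -1.000, -2.000], [0.500, 3.500, 0.000], [2.500, 7.500, 8.000]] (det J = 266.000).
Solving J·Δ = −F gives Δ = (0.105, -0.801, -0.376).
Then the next iterate is (x, y, z)₁ = (1.605, -0.301, 1.624).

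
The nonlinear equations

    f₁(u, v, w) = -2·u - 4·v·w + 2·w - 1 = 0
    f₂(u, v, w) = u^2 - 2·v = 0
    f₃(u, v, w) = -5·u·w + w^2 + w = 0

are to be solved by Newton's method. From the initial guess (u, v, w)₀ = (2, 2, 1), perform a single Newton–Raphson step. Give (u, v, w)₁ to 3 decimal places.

(1.275, 0.550, 0.375)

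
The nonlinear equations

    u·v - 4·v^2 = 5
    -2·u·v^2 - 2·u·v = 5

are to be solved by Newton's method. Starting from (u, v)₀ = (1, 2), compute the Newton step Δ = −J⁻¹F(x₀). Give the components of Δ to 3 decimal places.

(-0.325, -1.310)

At (1, 2): F = (-19.000, -17.000).
Jacobian J = [[v, u - 8·v], [-2·v^2 - 2·v, -4·u·v - 2·u]].
At the point, J = [[2.000, -15.000], [-12.000, -10.000]] (det J = -200.000).
Solving J·Δ = −F gives Δ = (-0.325, -1.310).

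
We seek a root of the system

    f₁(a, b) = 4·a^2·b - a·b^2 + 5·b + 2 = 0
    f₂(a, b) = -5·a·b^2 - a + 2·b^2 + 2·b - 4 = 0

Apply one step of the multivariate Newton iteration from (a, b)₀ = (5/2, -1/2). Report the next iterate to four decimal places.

(5.3864, 0.8295)

At (5/2, -1/2): F = (-13.6250, -10.1250).
Jacobian J = [[8·a·b - b^2, 4·a^2 - 2·a·b + 5], [-5·b^2 - 1, -10·a·b + 4·b + 2]].
At the point, J = [[-10.2500, 32.5000], [-2.2500, 12.5000]] (det J = -55.0000).
Solving J·Δ = −F gives Δ = (2.8864, 1.3295).
Then the next iterate is (a, b)₁ = (5.3864, 0.8295).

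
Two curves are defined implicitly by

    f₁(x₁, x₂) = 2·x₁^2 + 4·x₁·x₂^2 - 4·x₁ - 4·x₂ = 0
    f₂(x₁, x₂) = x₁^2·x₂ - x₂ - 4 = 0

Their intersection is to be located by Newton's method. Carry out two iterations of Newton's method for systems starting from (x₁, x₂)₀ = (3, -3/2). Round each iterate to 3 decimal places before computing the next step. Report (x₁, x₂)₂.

At (3, -3/2): F = (39.000, -16.000).
Jacobian J = [[4·x₁ + 4·x₂^2 - 4, 8·x₁·x₂ - 4], [2·x₁·x₂, x₁^2 - 1]].
At the point, J = [[17.000, -40.000], [-9.000, 8.000]] (det J = -224.000).
Solving J·Δ = −F gives Δ = (-1.464, 0.353).
Then the next iterate is (x₁, x₂)₁ = (1.536, -1.147).
Round to (1.536, -1.147) and repeat: F = (11.24569, -5.55911), J = [[7.40644, -18.09434], [-3.52358, 1.35930]].
Δ = (-1.589, -0.029), so (x₁, x₂)₂ = (-0.053, -1.176).

(-0.053, -1.176)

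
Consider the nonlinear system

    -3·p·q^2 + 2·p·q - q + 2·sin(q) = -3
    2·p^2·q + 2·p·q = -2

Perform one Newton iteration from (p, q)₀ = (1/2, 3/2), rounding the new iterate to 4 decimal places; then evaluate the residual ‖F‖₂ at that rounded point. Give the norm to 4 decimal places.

9.9843

At (1/2, 3/2): F = (1.619990, 4.2500).
Jacobian J = [[-3·q^2 + 2·q, -6·p·q + 2·p + 2·cos(q) - 1], [4·p·q + 2·q, 2·p^2 + 2·p]].
At the point, J = [[-3.7500, -4.358526], [6.0000, 1.5000]] (det J = 20.526154).
Solving J·Δ = −F gives Δ = (-1.0208, 1.2500).
Then the next iterate is (p, q)₁ = (-0.5208, 2.7500).
Re-evaluating at (-0.5208, 2.7500): F = (9.964572, 0.627380), so ‖F‖₂ = 9.9843.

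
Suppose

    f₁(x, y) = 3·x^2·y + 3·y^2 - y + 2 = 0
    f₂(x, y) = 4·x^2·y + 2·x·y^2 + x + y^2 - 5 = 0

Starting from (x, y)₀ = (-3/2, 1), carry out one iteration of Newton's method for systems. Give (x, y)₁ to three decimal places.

At (-3/2, 1): F = (10.750, 0.500).
Jacobian J = [[6·x·y, 3·x^2 + 6·y - 1], [8·x·y + 2·y^2 + 1, 4·x^2 + 4·x·y + 2·y]].
At the point, J = [[-9.000, 11.750], [-9.000, 5.000]] (det J = 60.750).
Solving J·Δ = −F gives Δ = (-0.788, -1.519).
Then the next iterate is (x, y)₁ = (-2.288, -0.519).

(-2.288, -0.519)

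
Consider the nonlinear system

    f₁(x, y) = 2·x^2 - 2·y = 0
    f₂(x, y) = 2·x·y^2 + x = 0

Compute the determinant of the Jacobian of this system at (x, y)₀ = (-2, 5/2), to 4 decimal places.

187.0000

J = [[4·x, -2], [2·y^2 + 1, 4·x·y]].
At the point, J = [[-8.0000, -2.0000], [13.5000, -20.0000]].
det J = 187.0000.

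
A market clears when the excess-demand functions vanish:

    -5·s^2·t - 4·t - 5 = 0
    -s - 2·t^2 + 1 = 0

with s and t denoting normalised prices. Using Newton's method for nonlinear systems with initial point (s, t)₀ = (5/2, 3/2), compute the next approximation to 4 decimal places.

(1.7846, 0.6192)

At (5/2, 3/2): F = (-57.8750, -6.0000).
Jacobian J = [[-10·s·t, -5·s^2 - 4], [-1, -4·t]].
At the point, J = [[-37.5000, -35.2500], [-1.0000, -6.0000]] (det J = 189.7500).
Solving J·Δ = −F gives Δ = (-0.7154, -0.8808).
Then the next iterate is (s, t)₁ = (1.7846, 0.6192).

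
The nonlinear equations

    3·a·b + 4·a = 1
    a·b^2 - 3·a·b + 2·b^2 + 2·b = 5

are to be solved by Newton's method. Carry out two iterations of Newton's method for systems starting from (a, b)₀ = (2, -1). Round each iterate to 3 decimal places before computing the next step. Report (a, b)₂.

(1.159, -1.046)

At (2, -1): F = (1.000, 3.000).
Jacobian J = [[3·b + 4, 3·a], [b^2 - 3·b, 2·a·b - 3·a + 4·b + 2]].
At the point, J = [[1.000, 6.000], [4.000, -12.000]] (det J = -36.000).
Solving J·Δ = −F gives Δ = (-0.833, -0.028).
Then the next iterate is (a, b)₁ = (1.167, -1.028).
Round to (1.167, -1.028) and repeat: F = (0.06897, -0.11014), J = [[0.916, 3.501], [4.14078, -8.01235]].
Δ = (-0.008, -0.018), so (a, b)₂ = (1.159, -1.046).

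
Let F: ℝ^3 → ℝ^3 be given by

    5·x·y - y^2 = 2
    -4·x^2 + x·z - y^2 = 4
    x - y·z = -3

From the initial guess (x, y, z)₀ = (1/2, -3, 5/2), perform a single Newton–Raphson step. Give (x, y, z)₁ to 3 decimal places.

At (1/2, -3, 5/2): F = (-18.500, -12.750, 11.000).
Jacobian J = [[5·y, 5·x - 2·y, 0], [-8·x + z, -2·y, x], [1, -z, -y]].
At the point, J = [[-15.000, 8.500, 0.000], [-1.500, 6.000, 0.500], [1.000, -2.500, 3.000]] (det J = -246.250).
Solving J·Δ = −F gives Δ = (0.064, 2.289, -1.780).
Then the next iterate is (x, y, z)₁ = (0.564, -0.711, 0.720).

(0.564, -0.711, 0.720)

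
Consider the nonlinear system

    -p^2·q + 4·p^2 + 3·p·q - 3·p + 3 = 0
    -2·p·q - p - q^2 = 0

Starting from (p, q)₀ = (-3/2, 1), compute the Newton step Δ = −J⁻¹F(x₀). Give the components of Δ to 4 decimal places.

At (-3/2, 1): F = (9.7500, 3.5000).
Jacobian J = [[-2·p·q + 8·p + 3·q - 3, -p^2 + 3·p], [-2·q - 1, -2·p - 2·q]].
At the point, J = [[-9.0000, -6.7500], [-3.0000, 1.0000]] (det J = -29.2500).
Solving J·Δ = −F gives Δ = (1.1410, -0.0769).

(1.1410, -0.0769)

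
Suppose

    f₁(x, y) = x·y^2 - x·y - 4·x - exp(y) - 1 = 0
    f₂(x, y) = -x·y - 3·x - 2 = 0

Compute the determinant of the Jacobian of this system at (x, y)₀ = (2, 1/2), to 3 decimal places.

J = [[y^2 - y - 4, 2·x·y - x - exp(y)], [-y - 3, -x]].
At the point, J = [[-4.250, -1.64872], [-3.500, -2.000]].
det J = 2.729.

2.729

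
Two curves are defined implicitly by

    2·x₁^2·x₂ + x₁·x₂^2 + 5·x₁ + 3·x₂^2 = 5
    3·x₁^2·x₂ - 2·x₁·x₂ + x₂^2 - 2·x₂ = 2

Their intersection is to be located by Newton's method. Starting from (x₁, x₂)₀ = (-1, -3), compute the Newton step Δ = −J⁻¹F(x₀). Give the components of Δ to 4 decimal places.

At (-1, -3): F = (2.0000, -2.0000).
Jacobian J = [[4·x₁·x₂ + x₂^2 + 5, 2·x₁^2 + 2·x₁·x₂ + 6·x₂], [6·x₁·x₂ - 2·x₂, 3·x₁^2 - 2·x₁ + 2·x₂ - 2]].
At the point, J = [[26.0000, -10.0000], [24.0000, -3.0000]] (det J = 162.0000).
Solving J·Δ = −F gives Δ = (0.1605, 0.6173).

(0.1605, 0.6173)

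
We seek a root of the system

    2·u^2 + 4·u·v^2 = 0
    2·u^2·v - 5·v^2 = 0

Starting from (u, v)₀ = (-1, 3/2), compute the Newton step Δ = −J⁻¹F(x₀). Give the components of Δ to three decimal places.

At (-1, 3/2): F = (-7.000, -8.250).
Jacobian J = [[4·u + 4·v^2, 8·u·v], [4·u·v, 2·u^2 - 10·v]].
At the point, J = [[5.000, -12.000], [-6.000, -13.000]] (det J = -137.000).
Solving J·Δ = −F gives Δ = (-0.058, -0.608).

(-0.058, -0.608)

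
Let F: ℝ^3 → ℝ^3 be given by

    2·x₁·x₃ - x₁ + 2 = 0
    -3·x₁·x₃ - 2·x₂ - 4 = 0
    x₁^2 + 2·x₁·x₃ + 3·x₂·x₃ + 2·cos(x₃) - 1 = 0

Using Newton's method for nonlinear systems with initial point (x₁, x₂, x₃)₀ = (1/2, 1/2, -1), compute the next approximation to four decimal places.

At (1/2, 1/2, -1): F = (0.5000, -3.5000, -2.169395).
Jacobian J = [[2·x₃ - 1, 0, 2·x₁], [-3·x₃, -2, -3·x₁], [2·x₁ + 2·x₃, 3·x₃, 2·x₁ + 3·x₂ - 2·sin(x₃)]].
At the point, J = [[-3.0000, 0.0000, 1.0000], [3.0000, -2.0000, -1.5000], [-1.0000, -3.0000, 4.182942]] (det J = 27.597652).
Solving J·Δ = −F gives Δ = (0.0098, -1.3824, -0.4705).
Then the next iterate is (x₁, x₂, x₃)₁ = (0.5098, -0.8824, -1.4705).

(0.5098, -0.8824, -1.4705)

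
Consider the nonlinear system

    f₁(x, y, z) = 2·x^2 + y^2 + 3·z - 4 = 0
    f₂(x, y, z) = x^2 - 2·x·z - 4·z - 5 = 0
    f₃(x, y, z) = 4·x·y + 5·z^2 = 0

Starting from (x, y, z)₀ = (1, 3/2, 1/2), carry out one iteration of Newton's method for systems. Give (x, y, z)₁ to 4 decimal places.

At (1, 3/2, 1/2): F = (1.7500, -7.0000, 7.2500).
Jacobian J = [[4·x, 2·y, 3], [2·x - 2·z, 0, -2·x - 4], [4·y, 4·x, 10·z]].
At the point, J = [[4.0000, 3.0000, 3.0000], [1.0000, 0.0000, -6.0000], [6.0000, 4.0000, 5.0000]] (det J = -15.0000).
Solving J·Δ = −F gives Δ = (-4.5000, 7.3333, -1.9167).
Then the next iterate is (x, y, z)₁ = (-3.5000, 8.8333, -1.4167).

(-3.5000, 8.8333, -1.4167)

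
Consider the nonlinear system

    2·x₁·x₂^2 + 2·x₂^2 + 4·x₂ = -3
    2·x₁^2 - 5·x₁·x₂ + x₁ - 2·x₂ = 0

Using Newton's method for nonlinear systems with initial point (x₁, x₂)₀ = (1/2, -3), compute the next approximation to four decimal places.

At (1/2, -3): F = (18.0000, 14.5000).
Jacobian J = [[2·x₂^2, 4·x₁·x₂ + 4·x₂ + 4], [4·x₁ - 5·x₂ + 1, -5·x₁ - 2]].
At the point, J = [[18.0000, -14.0000], [18.0000, -4.5000]] (det J = 171.0000).
Solving J·Δ = −F gives Δ = (-0.7135, 0.3684).
Then the next iterate is (x₁, x₂)₁ = (-0.2135, -2.6316).

(-0.2135, -2.6316)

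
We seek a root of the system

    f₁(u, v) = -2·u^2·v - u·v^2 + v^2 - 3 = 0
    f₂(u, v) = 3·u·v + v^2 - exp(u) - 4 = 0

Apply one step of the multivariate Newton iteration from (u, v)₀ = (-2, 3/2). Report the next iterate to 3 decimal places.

At (-2, 3/2): F = (-8.250, -10.88534).
Jacobian J = [[-4·u·v - v^2, -2·u^2 - 2·u·v + 2·v], [3·v - exp(u), 3·u + 2·v]].
At the point, J = [[9.750, 1.000], [4.36466, -3.000]] (det J = -33.61466).
Solving J·Δ = −F gives Δ = (1.060, -2.086).
Then the next iterate is (u, v)₁ = (-0.940, -0.586).

(-0.940, -0.586)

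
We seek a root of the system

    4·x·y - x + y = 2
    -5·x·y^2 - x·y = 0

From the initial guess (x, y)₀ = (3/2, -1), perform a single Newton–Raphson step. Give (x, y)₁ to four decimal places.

(-1.0253, -1.3038)

At (3/2, -1): F = (-10.5000, -6.0000).
Jacobian J = [[4·y - 1, 4·x + 1], [-5·y^2 - y, -10·x·y - x]].
At the point, J = [[-5.0000, 7.0000], [-4.0000, 13.5000]] (det J = -39.5000).
Solving J·Δ = −F gives Δ = (-2.5253, -0.3038).
Then the next iterate is (x, y)₁ = (-1.0253, -1.3038).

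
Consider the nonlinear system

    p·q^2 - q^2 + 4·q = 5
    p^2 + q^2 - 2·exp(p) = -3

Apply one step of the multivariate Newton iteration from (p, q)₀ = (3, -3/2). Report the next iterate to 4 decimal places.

At (3, -3/2): F = (-6.5000, -25.921074).
Jacobian J = [[q^2, 2·p·q - 2·q + 4], [2·p - 2·exp(p), 2·q]].
At the point, J = [[2.2500, -2.0000], [-34.171074, -3.0000]] (det J = -75.092148).
Solving J·Δ = −F gives Δ = (-0.4307, -3.7345).
Then the next iterate is (p, q)₁ = (2.5693, -5.2345).

(2.5693, -5.2345)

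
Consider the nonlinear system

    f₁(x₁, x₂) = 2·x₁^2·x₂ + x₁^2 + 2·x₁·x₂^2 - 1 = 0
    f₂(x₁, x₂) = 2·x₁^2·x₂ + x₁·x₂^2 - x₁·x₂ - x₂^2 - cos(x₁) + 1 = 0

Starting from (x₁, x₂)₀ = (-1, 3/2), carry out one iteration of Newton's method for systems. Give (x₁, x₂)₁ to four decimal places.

At (-1, 3/2): F = (-1.5000, 0.459698).
Jacobian J = [[4·x₁·x₂ + 2·x₁ + 2·x₂^2, 2·x₁^2 + 4·x₁·x₂], [4·x₁·x₂ + x₂^2 - x₂ + sin(x₁), 2·x₁^2 + 2·x₁·x₂ - x₁ - 2·x₂]].
At the point, J = [[-3.5000, -4.0000], [-6.091471, -3.0000]] (det J = -13.865884).
Solving J·Δ = −F gives Δ = (0.4572, -0.7750).
Then the next iterate is (x₁, x₂)₁ = (-0.5428, 0.7250).

(-0.5428, 0.7250)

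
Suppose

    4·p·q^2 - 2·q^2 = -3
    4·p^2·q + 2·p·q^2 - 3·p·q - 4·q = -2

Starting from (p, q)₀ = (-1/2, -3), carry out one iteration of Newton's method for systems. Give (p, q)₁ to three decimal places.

At (-1/2, -3): F = (-33.000, -2.500).
Jacobian J = [[4·q^2, 8·p·q - 4·q], [8·p·q + 2·q^2 - 3·q, 4·p^2 + 4·p·q - 3·p - 4]].
At the point, J = [[36.000, 24.000], [39.000, 4.500]] (det J = -774.000).
Solving J·Δ = −F gives Δ = (-0.114, 1.547).
Then the next iterate is (p, q)₁ = (-0.614, -1.453).

(-0.614, -1.453)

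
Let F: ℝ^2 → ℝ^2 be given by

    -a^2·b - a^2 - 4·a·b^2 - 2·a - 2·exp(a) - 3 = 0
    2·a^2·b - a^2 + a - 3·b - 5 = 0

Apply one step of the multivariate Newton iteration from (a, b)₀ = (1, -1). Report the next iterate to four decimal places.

At (1, -1): F = (-14.436564, -4.0000).
Jacobian J = [[-2·a·b - 2·a - 4·b^2 - 2·exp(a) - 2, -a^2 - 8·a·b], [4·a·b - 2·a + 1, 2·a^2 - 3]].
At the point, J = [[-11.436564, 7.0000], [-5.0000, -1.0000]] (det J = 46.436564).
Solving J·Δ = −F gives Δ = (-0.9139, 0.5693).
Then the next iterate is (a, b)₁ = (0.0861, -0.4307).

(0.0861, -0.4307)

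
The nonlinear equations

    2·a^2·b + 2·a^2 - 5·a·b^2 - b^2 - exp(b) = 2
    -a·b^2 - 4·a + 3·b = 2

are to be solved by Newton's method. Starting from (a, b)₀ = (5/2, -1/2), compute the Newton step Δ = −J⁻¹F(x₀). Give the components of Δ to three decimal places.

At (5/2, -1/2): F = (0.26847, -14.125).
Jacobian J = [[4·a·b + 4·a - 5·b^2, 2·a^2 - 10·a·b - 2·b - exp(b)], [-b^2 - 4, -2·a·b + 3]].
At the point, J = [[3.750, 25.39347], [-4.250, 5.500]] (det J = 128.54724).
Solving J·Δ = −F gives Δ = (-2.802, 0.403).

(-2.802, 0.403)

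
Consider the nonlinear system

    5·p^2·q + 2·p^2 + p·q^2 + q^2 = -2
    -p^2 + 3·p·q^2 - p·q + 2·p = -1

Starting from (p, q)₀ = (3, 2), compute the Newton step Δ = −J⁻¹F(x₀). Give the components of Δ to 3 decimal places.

At (3, 2): F = (126.000, 28.000).
Jacobian J = [[10·p·q + 4·p + q^2, 5·p^2 + 2·p·q + 2·q], [-2·p + 3·q^2 - q + 2, 6·p·q - p]].
At the point, J = [[76.000, 61.000], [6.000, 33.000]] (det J = 2142.000).
Solving J·Δ = −F gives Δ = (-1.144, -0.641).

(-1.144, -0.641)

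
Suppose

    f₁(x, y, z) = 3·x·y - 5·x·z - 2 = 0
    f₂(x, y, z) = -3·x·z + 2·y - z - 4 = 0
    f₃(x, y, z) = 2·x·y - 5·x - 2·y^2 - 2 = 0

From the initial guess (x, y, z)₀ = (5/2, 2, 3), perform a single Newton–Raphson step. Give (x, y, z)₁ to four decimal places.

At (5/2, 2, 3): F = (-24.5000, -25.5000, -12.5000).
Jacobian J = [[3·y - 5·z, 3·x, -5·x], [-3·z, 2, -3·x - 1], [2·y - 5, 2·x - 4·y, 0]].
At the point, J = [[-9.0000, 7.5000, -12.5000], [-9.0000, 2.0000, -8.5000], [-1.0000, -3.0000, 0.0000]] (det J = -69.2500).
Solving J·Δ = −F gives Δ = (2.2076, -4.9025, -6.4910).
Then the next iterate is (x, y, z)₁ = (4.7076, -2.9025, -3.4910).

(4.7076, -2.9025, -3.4910)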